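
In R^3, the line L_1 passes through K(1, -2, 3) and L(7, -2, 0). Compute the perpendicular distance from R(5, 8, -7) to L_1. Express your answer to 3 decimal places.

A direction vector for L_1 is L − K = (6, 0, -3).
Taking (1, -2, 3) on L_1 with direction v = (6, 0, -3): w = R − (1, -2, 3) = (4, 10, -10), and w × v = (-30, -48, -60).
Distance = |w × v| / |v| = √6804 / √45 ≈ 12.296.

12.296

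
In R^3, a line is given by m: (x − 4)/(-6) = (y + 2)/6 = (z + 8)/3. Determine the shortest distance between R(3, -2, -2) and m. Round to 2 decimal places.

m has direction (-6, 6, 3) through (4, -2, -8).
Taking (4, -2, -8) on m with direction v = (-6, 6, 3): w = R − (4, -2, -8) = (-1, 0, 6), and w × v = (-36, -33, -6).
Distance = |w × v| / |v| = √2421 / √81 ≈ 5.47.

5.47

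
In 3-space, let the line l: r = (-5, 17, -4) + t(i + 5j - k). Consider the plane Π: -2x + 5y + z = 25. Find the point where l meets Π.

Substitute r = (-5, 17, -4) + t(1, 5, -1) into the plane: 91 + 22t = 25, so t = -3.
Intersection: (-5, 17, -4) + (-3)·(1, 5, -1) = (-8, 2, -1).

(-8, 2, -1)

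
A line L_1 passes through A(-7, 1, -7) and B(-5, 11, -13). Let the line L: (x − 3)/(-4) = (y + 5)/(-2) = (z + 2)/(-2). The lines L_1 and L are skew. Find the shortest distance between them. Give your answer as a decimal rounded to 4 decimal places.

A direction vector for L_1 is B − A = (2, 10, -6).
L has direction (-4, -2, -2) through (3, -5, -2).
Common perpendicular direction n = (2, 10, -6) × (-4, -2, -2) = (-32, 28, 36).
With w = (3, -5, -2) − (-7, 1, -7) = (10, -6, 5), w · n = -308.
Distance = |w · n| / |n| = |-308| / √3104 ≈ 5.5283.

5.5283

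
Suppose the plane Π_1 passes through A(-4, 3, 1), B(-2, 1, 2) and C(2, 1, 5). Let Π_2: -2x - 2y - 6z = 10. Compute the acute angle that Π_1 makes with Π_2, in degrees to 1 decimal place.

61.8

AB = (2, -2, 1), AC = (6, -2, 4); a normal to Π_1 is AB × AC = (-6, -2, 8).
Using A: Π_1 has equation -6x - 2y + 8z = 26.
cos θ = |n₁·n₂| / (|n₁||n₂|) = |-32| / (√104 · √44).
θ = arccos(0.47305) ≈ 61.8°.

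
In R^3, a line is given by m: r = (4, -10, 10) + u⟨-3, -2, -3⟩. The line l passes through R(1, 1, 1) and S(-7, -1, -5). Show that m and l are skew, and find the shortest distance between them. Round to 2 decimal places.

10.52

A direction vector for l is S − R = (-8, -2, -6).
Common perpendicular direction n = (-3, -2, -3) × (-8, -2, -6) = (6, 6, -10).
With w = (1, 1, 1) − (4, -10, 10) = (-3, 11, -9), w · n = 138.
Since n ≠ 0 the lines are not parallel, and w · n = 138 ≠ 0 so they do not intersect; hence they are skew.
Distance = |w · n| / |n| = |138| / √172 ≈ 10.52.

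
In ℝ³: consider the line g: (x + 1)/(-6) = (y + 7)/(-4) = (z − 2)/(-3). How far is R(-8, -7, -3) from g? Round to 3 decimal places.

4.554

g has direction (-6, -4, -3) through (-1, -7, 2).
Taking (-1, -7, 2) on g with direction v = (-6, -4, -3): w = R − (-1, -7, 2) = (-7, 0, -5), and w × v = (-20, 9, 28).
Distance = |w × v| / |v| = √1265 / √61 ≈ 4.554.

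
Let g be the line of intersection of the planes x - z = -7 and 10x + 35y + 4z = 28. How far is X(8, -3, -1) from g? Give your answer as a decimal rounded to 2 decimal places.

11.68

Direction of g: (1, 0, -1) × (10, 35, 4) = (35, -14, 35).
A point on g: solving the two plane equations with x = -10 gives (-10, 4, -3).
Taking (-10, 4, -3) on g with direction v = (35, -14, 35): w = X − (-10, 4, -3) = (18, -7, 2), and w × v = (-217, -560, -7).
Distance = |w × v| / |v| = √360738 / √2646 ≈ 11.68.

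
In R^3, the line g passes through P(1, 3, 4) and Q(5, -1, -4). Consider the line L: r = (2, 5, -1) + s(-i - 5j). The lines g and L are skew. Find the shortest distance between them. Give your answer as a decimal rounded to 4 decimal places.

2.0284

A direction vector for g is Q − P = (4, -4, -8).
Common perpendicular direction n = (4, -4, -8) × (-1, -5, 0) = (-40, 8, -24).
With w = (2, 5, -1) − (1, 3, 4) = (1, 2, -5), w · n = 96.
Distance = |w · n| / |n| = |96| / √2240 ≈ 2.0284.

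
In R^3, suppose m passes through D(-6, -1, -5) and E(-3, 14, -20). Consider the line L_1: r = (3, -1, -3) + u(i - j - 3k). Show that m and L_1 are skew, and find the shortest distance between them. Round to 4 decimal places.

9.1532

A direction vector for m is E − D = (3, 15, -15).
Common perpendicular direction n = (3, 15, -15) × (1, -1, -3) = (-60, -6, -18).
With w = (3, -1, -3) − (-6, -1, -5) = (9, 0, 2), w · n = -576.
Since n ≠ 0 the lines are not parallel, and w · n = -576 ≠ 0 so they do not intersect; hence they are skew.
Distance = |w · n| / |n| = |-576| / √3960 ≈ 9.1532.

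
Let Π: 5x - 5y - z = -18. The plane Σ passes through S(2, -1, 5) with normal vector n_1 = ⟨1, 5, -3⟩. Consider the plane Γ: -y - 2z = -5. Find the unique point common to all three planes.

Σ: n_1·r = n_1·S gives x + 5y - 3z = -18.
Solving the 3×3 linear system 5x - 5y - z = -18, x + 5y - 3z = -18, -y - 2z = -5 (e.g. by elimination or Cramer's rule, determinant = -74) gives (-4, -1, 3).

(-4, -1, 3)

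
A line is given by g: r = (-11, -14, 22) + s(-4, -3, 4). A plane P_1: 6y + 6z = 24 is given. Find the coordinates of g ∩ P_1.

Substitute r = (-11, -14, 22) + t(-4, -3, 4) into the plane: 48 + 6t = 24, so t = -4.
Intersection: (-11, -14, 22) + (-4)·(-4, -3, 4) = (5, -2, 6).

(5, -2, 6)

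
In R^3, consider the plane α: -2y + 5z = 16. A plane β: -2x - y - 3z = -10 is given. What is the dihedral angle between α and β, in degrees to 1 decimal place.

49.8

cos θ = |n₁·n₂| / (|n₁||n₂|) = |-13| / (√29 · √14).
θ = arccos(0.64518) ≈ 49.8°.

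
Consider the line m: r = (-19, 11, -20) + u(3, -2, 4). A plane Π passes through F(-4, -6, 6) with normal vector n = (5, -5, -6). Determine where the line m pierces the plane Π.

(-7, 3, -4)

Π: n·r = n·F gives 5x - 5y - 6z = -26.
Substitute r = (-19, 11, -20) + t(3, -2, 4) into the plane: -30 + 1t = -26, so t = 4.
Intersection: (-19, 11, -20) + 4·(3, -2, 4) = (-7, 3, -4).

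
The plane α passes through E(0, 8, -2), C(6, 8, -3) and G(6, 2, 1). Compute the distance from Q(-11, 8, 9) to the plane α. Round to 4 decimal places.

EC = (6, 0, -1), EG = (6, -6, 3); a normal to α is EC × EG = (-6, -24, -36).
Using E: α has equation -6x - 24y - 36z = -120.
n·Q − d = (-6)·(-11) + (-24)·(8) + (-36)·(9) − (-120) = -330; |n| = √1908.
Distance = |-330| / √1908 = 330/√1908 ≈ 7.5548.

7.5548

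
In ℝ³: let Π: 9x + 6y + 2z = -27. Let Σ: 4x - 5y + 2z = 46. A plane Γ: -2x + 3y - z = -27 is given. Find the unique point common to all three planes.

Solving the 3×3 linear system 9x + 6y + 2z = -27, 4x - 5y + 2z = 46, -2x + 3y - z = -27 (e.g. by elimination or Cramer's rule, determinant = -5) gives (3, -8, -3).

(3, -8, -3)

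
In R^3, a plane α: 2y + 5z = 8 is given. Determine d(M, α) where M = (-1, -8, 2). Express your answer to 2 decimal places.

2.60

n·M − d = (0)·(-1) + (2)·(-8) + (5)·(2) − 8 = -14; |n| = √29.
Distance = |-14| / √29 = 14/√29 ≈ 2.60.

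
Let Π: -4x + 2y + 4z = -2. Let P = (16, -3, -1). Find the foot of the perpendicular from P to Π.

Foot = P − λn with λ = (n·P − d)/|n|² = (-74 − (-2))/36 = -2.
Foot = (16, -3, -1) − (-2)·(-4, 2, 4) = (8, 1, 7).

(8, 1, 7)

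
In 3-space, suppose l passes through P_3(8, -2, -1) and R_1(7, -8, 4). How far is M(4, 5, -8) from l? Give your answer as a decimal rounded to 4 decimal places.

A direction vector for l is R_1 − P_3 = (-1, -6, 5).
Taking (8, -2, -1) on l with direction v = (-1, -6, 5): w = M − (8, -2, -1) = (-4, 7, -7), and w × v = (-7, 27, 31).
Distance = |w × v| / |v| = √1739 / √62 ≈ 5.2961.

5.2961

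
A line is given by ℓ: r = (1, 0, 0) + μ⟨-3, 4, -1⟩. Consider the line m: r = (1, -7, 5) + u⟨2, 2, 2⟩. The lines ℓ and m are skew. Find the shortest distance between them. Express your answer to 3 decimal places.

Common perpendicular direction n = (-3, 4, -1) × (2, 2, 2) = (10, 4, -14).
With w = (1, -7, 5) − (1, 0, 0) = (0, -7, 5), w · n = -98.
Distance = |w · n| / |n| = |-98| / √312 ≈ 5.548.

5.548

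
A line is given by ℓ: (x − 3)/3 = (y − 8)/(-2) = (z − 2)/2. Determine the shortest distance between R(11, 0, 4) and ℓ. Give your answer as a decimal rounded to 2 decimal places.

ℓ has direction (3, -2, 2) through (3, 8, 2).
Taking (3, 8, 2) on ℓ with direction v = (3, -2, 2): w = R − (3, 8, 2) = (8, -8, 2), and w × v = (-12, -10, 8).
Distance = |w × v| / |v| = √308 / √17 ≈ 4.26.

4.26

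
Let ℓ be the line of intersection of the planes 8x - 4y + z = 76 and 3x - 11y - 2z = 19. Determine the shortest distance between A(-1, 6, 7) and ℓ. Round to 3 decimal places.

11.436

Direction of ℓ: (8, -4, 1) × (3, -11, -2) = (19, 19, -76).
A point on ℓ: solving the two plane equations with x = 8 gives (8, -1, 8).
Taking (8, -1, 8) on ℓ with direction v = (19, 19, -76): w = A − (8, -1, 8) = (-9, 7, -1), and w × v = (-513, -703, -304).
Distance = |w × v| / |v| = √849794 / √6498 ≈ 11.436.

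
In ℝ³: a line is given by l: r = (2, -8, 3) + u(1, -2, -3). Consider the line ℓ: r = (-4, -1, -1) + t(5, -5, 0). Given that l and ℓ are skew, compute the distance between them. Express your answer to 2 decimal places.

Common perpendicular direction n = (1, -2, -3) × (5, -5, 0) = (-15, -15, 5).
With w = (-4, -1, -1) − (2, -8, 3) = (-6, 7, -4), w · n = -35.
Distance = |w · n| / |n| = |-35| / √475 ≈ 1.61.

1.61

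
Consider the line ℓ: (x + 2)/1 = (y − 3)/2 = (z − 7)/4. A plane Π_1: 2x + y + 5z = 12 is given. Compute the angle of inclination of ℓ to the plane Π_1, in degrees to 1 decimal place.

ℓ has direction (1, 2, 4) through (-2, 3, 7).
sin θ = |n·v| / (|n||v|) = |24| / (√30 · √21) = 0.95618.
θ ≈ 73.0°.

73.0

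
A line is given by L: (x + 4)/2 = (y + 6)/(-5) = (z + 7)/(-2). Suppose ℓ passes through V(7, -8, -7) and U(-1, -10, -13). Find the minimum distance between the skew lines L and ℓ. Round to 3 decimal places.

L has direction (2, -5, -2) through (-4, -6, -7).
A direction vector for ℓ is U − V = (-8, -2, -6).
Common perpendicular direction n = (2, -5, -2) × (-8, -2, -6) = (26, 28, -44).
With w = (7, -8, -7) − (-4, -6, -7) = (11, -2, 0), w · n = 230.
Distance = |w · n| / |n| = |230| / √3396 ≈ 3.947.

3.947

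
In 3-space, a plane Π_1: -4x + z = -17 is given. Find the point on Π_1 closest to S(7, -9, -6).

Foot = S − λn with λ = (n·S − d)/|n|² = (-34 − (-17))/17 = -1.
Foot = (7, -9, -6) − (-1)·(-4, 0, 1) = (3, -9, -5).

(3, -9, -5)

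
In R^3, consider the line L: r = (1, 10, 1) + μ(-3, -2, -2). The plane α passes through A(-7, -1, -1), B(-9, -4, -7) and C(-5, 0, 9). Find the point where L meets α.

(-5, 6, -3)

AB = (-2, -3, -6), AC = (2, 1, 10); a normal to α is AB × AC = (-24, 8, 4).
Using A: α has equation -24x + 8y + 4z = 156.
Substitute r = (1, 10, 1) + t(-3, -2, -2) into the plane: 60 + 48t = 156, so t = 2.
Intersection: (1, 10, 1) + 2·(-3, -2, -2) = (-5, 6, -3).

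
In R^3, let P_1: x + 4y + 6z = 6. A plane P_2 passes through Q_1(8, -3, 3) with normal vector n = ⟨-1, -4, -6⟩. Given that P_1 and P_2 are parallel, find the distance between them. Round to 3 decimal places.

1.099

P_2: n·r = n·Q_1 gives -x - 4y - 6z = -14.
Rescale P_2 by 1/(-1): x + 4y + 6z = 14. Then distance = |6 − 14| / √53 ≈ 1.099.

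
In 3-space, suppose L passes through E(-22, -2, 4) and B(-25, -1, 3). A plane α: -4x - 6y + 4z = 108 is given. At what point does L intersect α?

A direction vector for L is B − E = (-3, 1, -1).
Substitute r = (-22, -2, 4) + t(-3, 1, -1) into the plane: 116 + 2t = 108, so t = -4.
Intersection: (-22, -2, 4) + (-4)·(-3, 1, -1) = (-10, -6, 8).

(-10, -6, 8)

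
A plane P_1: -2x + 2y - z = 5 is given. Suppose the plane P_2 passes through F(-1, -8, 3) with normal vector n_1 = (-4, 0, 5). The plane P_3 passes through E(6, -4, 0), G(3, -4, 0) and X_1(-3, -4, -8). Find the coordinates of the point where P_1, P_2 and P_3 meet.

P_2: n_1·r = n_1·F gives -4x + 5z = 19.
EG = (-3, 0, 0), EX_1 = (-9, 0, -8); a normal to P_3 is EG × EX_1 = (0, -24, 0).
Using E: P_3 has equation -24y = 96.
Solving the 3×3 linear system -2x + 2y - z = 5, -4x + 5z = 19, -24y = 96 (e.g. by elimination or Cramer's rule, determinant = -336) gives (-6, -4, -1).

(-6, -4, -1)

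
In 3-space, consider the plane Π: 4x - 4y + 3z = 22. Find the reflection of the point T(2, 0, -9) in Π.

λ = (n·T − d)/|n|² = (-19 − 22)/41 = -1.
Reflection = T − 2λn = (2, 0, -9) − (-2)·(4, -4, 3) = (10, -8, -3).

(10, -8, -3)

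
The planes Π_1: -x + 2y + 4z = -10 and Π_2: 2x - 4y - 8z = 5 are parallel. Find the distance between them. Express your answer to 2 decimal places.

1.64

Rescale Π_2 by 1/(-2): -x + 2y + 4z = -5/2. Then distance = |-10 − (-5/2)| / √21 ≈ 1.64.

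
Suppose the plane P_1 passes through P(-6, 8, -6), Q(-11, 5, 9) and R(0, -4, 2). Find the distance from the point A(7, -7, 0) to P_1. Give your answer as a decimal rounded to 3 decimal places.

2.510

PQ = (-5, -3, 15), PR = (6, -12, 8); a normal to P_1 is PQ × PR = (156, 130, 78).
Using P: P_1 has equation 156x + 130y + 78z = -364.
n·A − d = (156)·(7) + (130)·(-7) + (78)·(0) − (-364) = 546; |n| = √47320.
Distance = |546| / √47320 = 546/√47320 ≈ 2.510.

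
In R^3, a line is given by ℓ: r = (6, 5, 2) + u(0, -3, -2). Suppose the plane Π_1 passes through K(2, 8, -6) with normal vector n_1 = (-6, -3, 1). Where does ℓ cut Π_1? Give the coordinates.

(6, 2, 0)

Π_1: n_1·r = n_1·K gives -6x - 3y + z = -42.
Substitute r = (6, 5, 2) + t(0, -3, -2) into the plane: -49 + 7t = -42, so t = 1.
Intersection: (6, 5, 2) + 1·(0, -3, -2) = (6, 2, 0).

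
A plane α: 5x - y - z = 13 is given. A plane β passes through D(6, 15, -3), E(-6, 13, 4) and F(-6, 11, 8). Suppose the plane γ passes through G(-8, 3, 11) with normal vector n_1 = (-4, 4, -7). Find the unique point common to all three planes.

(6, 10, 7)

DE = (-12, -2, 7), DF = (-12, -4, 11); a normal to β is DE × DF = (6, 48, 24).
Using D: β has equation 6x + 48y + 24z = 684.
γ: n_1·r = n_1·G gives -4x + 4y - 7z = -33.
Solving the 3×3 linear system 5x - y - z = 13, 6x + 48y + 24z = 684, -4x + 4y - 7z = -33 (e.g. by elimination or Cramer's rule, determinant = -2322) gives (6, 10, 7).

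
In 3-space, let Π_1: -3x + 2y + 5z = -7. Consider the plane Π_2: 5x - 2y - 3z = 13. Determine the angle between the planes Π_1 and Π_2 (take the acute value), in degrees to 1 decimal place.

26.5

cos θ = |n₁·n₂| / (|n₁||n₂|) = |-34| / (√38 · √38).
θ = arccos(0.89474) ≈ 26.5°.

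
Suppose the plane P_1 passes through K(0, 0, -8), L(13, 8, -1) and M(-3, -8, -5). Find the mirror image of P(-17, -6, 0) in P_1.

(-1, -18, -16)

KL = (13, 8, 7), KM = (-3, -8, 3); a normal to P_1 is KL × KM = (80, -60, -80).
Using K: P_1 has equation 80x - 60y - 80z = 640.
λ = (n·P − d)/|n|² = (-1000 − 640)/16400 = -1/10.
Reflection = P − 2λn = (-17, -6, 0) − (-1/5)·(80, -60, -80) = (-1, -18, -16).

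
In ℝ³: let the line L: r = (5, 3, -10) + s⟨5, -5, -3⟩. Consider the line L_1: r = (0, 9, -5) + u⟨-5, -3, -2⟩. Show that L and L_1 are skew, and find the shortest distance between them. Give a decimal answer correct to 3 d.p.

1.166

Common perpendicular direction n = (5, -5, -3) × (-5, -3, -2) = (1, 25, -40).
With w = (0, 9, -5) − (5, 3, -10) = (-5, 6, 5), w · n = -55.
Since n ≠ 0 the lines are not parallel, and w · n = -55 ≠ 0 so they do not intersect; hence they are skew.
Distance = |w · n| / |n| = |-55| / √2226 ≈ 1.166.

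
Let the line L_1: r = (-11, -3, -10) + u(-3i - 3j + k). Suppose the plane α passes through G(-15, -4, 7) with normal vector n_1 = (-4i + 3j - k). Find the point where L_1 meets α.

α: n_1·r = n_1·G gives -4x + 3y - z = 41.
Substitute r = (-11, -3, -10) + t(-3, -3, 1) into the plane: 45 + 2t = 41, so t = -2.
Intersection: (-11, -3, -10) + (-2)·(-3, -3, 1) = (-5, 3, -12).

(-5, 3, -12)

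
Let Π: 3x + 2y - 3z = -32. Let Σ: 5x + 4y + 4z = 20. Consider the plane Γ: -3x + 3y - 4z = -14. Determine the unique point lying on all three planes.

(-4, 2, 8)

Solving the 3×3 linear system 3x + 2y - 3z = -32, 5x + 4y + 4z = 20, -3x + 3y - 4z = -14 (e.g. by elimination or Cramer's rule, determinant = -149) gives (-4, 2, 8).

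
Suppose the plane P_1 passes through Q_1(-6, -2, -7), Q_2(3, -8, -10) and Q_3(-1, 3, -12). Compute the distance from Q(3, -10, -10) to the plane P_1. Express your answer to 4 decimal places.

0.6489

Q_1Q_2 = (9, -6, -3), Q_1Q_3 = (5, 5, -5); a normal to P_1 is Q_1Q_2 × Q_1Q_3 = (45, 30, 75).
Using Q_1: P_1 has equation 45x + 30y + 75z = -855.
n·Q − d = (45)·(3) + (30)·(-10) + (75)·(-10) − (-855) = -60; |n| = √8550.
Distance = |-60| / √8550 = 60/√8550 ≈ 0.6489.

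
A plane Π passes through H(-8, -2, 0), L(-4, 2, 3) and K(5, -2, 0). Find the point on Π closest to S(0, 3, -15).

HL = (4, 4, 3), HK = (13, 0, 0); a normal to Π is HL × HK = (0, 39, -52).
Using H: Π has equation 39y - 52z = -78.
Foot = S − λn with λ = (n·S − d)/|n|² = (897 − (-78))/4225 = 3/13.
Foot = (0, 3, -15) − (3/13)·(0, 39, -52) = (0, -6, -3).

(0, -6, -3)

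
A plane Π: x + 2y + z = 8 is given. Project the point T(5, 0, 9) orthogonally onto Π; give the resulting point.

Foot = T − λn with λ = (n·T − d)/|n|² = (14 − 8)/6 = 1.
Foot = (5, 0, 9) − 1·(1, 2, 1) = (4, -2, 8).

(4, -2, 8)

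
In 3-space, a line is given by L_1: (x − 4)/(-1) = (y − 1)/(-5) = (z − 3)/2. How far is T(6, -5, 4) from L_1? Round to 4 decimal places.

3.3166

L_1 has direction (-1, -5, 2) through (4, 1, 3).
Taking (4, 1, 3) on L_1 with direction v = (-1, -5, 2): w = T − (4, 1, 3) = (2, -6, 1), and w × v = (-7, -5, -16).
Distance = |w × v| / |v| = √330 / √30 ≈ 3.3166.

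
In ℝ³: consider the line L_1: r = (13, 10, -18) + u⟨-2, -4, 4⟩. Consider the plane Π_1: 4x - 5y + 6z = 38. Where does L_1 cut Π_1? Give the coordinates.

(5, -6, -2)

Substitute r = (13, 10, -18) + t(-2, -4, 4) into the plane: -106 + 36t = 38, so t = 4.
Intersection: (13, 10, -18) + 4·(-2, -4, 4) = (5, -6, -2).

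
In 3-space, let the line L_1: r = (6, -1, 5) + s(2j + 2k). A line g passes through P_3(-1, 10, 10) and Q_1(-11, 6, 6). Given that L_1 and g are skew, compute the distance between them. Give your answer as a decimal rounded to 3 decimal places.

A direction vector for g is Q_1 − P_3 = (-10, -4, -4).
Common perpendicular direction n = (0, 2, 2) × (-10, -4, -4) = (0, -20, 20).
With w = (-1, 10, 10) − (6, -1, 5) = (-7, 11, 5), w · n = -120.
Distance = |w · n| / |n| = |-120| / √800 ≈ 4.243.

4.243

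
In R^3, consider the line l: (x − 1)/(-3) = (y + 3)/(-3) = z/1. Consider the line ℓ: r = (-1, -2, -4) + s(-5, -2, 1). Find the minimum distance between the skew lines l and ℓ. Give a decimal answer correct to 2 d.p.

l has direction (-3, -3, 1) through (1, -3, 0).
Common perpendicular direction n = (-3, -3, 1) × (-5, -2, 1) = (-1, -2, -9).
With w = (-1, -2, -4) − (1, -3, 0) = (-2, 1, -4), w · n = 36.
Distance = |w · n| / |n| = |36| / √86 ≈ 3.88.

3.88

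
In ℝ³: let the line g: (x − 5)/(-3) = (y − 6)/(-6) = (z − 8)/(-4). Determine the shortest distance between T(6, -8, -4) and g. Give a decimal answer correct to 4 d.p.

g has direction (-3, -6, -4) through (5, 6, 8).
Taking (5, 6, 8) on g with direction v = (-3, -6, -4): w = T − (5, 6, 8) = (1, -14, -12), and w × v = (-16, 40, -48).
Distance = |w × v| / |v| = √4160 / √61 ≈ 8.2581.

8.2581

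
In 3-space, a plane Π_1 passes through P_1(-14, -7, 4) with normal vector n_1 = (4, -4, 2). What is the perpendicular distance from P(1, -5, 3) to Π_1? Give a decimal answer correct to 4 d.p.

8.3333

Π_1: n_1·r = n_1·P_1 gives 4x - 4y + 2z = -20.
n·P − d = (4)·(1) + (-4)·(-5) + (2)·(3) − (-20) = 50; |n| = √36.
Distance = |50| / √36 = 50/√36 ≈ 8.3333.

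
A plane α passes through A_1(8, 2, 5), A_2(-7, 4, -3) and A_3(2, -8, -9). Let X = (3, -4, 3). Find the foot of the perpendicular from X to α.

A_1A_2 = (-15, 2, -8), A_1A_3 = (-6, -10, -14); a normal to α is A_1A_2 × A_1A_3 = (-108, -162, 162).
Using A_1: α has equation -108x - 162y + 162z = -378.
Foot = X − λn with λ = (n·X − d)/|n|² = (810 − (-378))/64152 = 1/54.
Foot = (3, -4, 3) − (1/54)·(-108, -162, 162) = (5, -1, 0).

(5, -1, 0)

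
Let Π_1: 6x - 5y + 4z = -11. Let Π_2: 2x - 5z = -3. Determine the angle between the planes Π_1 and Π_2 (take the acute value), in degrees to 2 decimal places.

80.25

cos θ = |n₁·n₂| / (|n₁||n₂|) = |-8| / (√77 · √29).
θ = arccos(0.16930) ≈ 80.25°.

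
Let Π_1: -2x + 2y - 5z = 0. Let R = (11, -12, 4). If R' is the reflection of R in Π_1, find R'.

λ = (n·R − d)/|n|² = (-66 − 0)/33 = -2.
Reflection = R − 2λn = (11, -12, 4) − (-4)·(-2, 2, -5) = (3, -4, -16).

(3, -4, -16)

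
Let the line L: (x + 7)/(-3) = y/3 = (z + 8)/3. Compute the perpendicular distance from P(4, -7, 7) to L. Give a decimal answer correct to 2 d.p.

19.80

L has direction (-3, 3, 3) through (-7, 0, -8).
Taking (-7, 0, -8) on L with direction v = (-3, 3, 3): w = P − (-7, 0, -8) = (11, -7, 15), and w × v = (-66, -78, 12).
Distance = |w × v| / |v| = √10584 / √27 ≈ 19.80.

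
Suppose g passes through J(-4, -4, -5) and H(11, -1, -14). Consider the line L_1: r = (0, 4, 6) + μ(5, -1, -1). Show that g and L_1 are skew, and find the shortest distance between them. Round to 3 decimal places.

14.017

A direction vector for g is H − J = (15, 3, -9).
Common perpendicular direction n = (15, 3, -9) × (5, -1, -1) = (-12, -30, -30).
With w = (0, 4, 6) − (-4, -4, -5) = (4, 8, 11), w · n = -618.
Since n ≠ 0 the lines are not parallel, and w · n = -618 ≠ 0 so they do not intersect; hence they are skew.
Distance = |w · n| / |n| = |-618| / √1944 ≈ 14.017.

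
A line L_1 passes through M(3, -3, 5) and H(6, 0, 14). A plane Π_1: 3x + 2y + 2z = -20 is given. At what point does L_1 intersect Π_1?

A direction vector for L_1 is H − M = (3, 3, 9).
Substitute r = (3, -3, 5) + t(3, 3, 9) into the plane: 13 + 33t = -20, so t = -1.
Intersection: (3, -3, 5) + (-1)·(3, 3, 9) = (0, -6, -4).

(0, -6, -4)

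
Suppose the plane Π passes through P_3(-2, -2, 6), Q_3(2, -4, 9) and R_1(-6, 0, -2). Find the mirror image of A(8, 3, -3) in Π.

(0, -13, -3)

P_3Q_3 = (4, -2, 3), P_3R_1 = (-4, 2, -8); a normal to Π is P_3Q_3 × P_3R_1 = (10, 20, 0).
Using P_3: Π has equation 10x + 20y = -60.
λ = (n·A − d)/|n|² = (140 − (-60))/500 = 2/5.
Reflection = A − 2λn = (8, 3, -3) − (4/5)·(10, 20, 0) = (0, -13, -3).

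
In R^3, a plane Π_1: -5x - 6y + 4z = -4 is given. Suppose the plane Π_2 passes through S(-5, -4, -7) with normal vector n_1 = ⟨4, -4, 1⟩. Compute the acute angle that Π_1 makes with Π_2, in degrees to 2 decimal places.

Π_2: n_1·r = n_1·S gives 4x - 4y + z = -11.
cos θ = |n₁·n₂| / (|n₁||n₂|) = |8| / (√77 · √33).
θ = arccos(0.15870) ≈ 80.87°.

80.87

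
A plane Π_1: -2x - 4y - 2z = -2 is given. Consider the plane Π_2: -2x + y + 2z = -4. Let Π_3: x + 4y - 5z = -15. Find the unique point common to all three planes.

Solving the 3×3 linear system -2x - 4y - 2z = -2, -2x + y + 2z = -4, x + 4y - 5z = -15 (e.g. by elimination or Cramer's rule, determinant = 76) gives (3, -2, 2).

(3, -2, 2)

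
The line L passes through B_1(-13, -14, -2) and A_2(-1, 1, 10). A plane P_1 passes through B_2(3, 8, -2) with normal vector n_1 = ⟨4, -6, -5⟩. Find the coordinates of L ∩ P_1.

(-5, -4, 6)

A direction vector for L is A_2 − B_1 = (12, 15, 12).
P_1: n_1·r = n_1·B_2 gives 4x - 6y - 5z = -26.
Substitute r = (-13, -14, -2) + t(12, 15, 12) into the plane: 42 + (-102)t = -26, so t = 2/3.
Intersection: (-13, -14, -2) + (2/3)·(12, 15, 12) = (-5, -4, 6).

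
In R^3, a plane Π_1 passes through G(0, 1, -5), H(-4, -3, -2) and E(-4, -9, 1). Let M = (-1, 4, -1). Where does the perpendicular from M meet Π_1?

GH = (-4, -4, 3), GE = (-4, -10, 6); a normal to Π_1 is GH × GE = (6, 12, 24).
Using G: Π_1 has equation 6x + 12y + 24z = -108.
Foot = M − λn with λ = (n·M − d)/|n|² = (18 − (-108))/756 = 1/6.
Foot = (-1, 4, -1) − (1/6)·(6, 12, 24) = (-2, 2, -5).

(-2, 2, -5)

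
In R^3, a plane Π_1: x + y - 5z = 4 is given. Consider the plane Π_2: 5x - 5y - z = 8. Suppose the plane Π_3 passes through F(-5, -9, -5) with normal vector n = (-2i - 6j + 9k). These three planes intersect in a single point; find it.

(-5, -6, -3)

Π_3: n·r = n·F gives -2x - 6y + 9z = 19.
Solving the 3×3 linear system x + y - 5z = 4, 5x - 5y - z = 8, -2x - 6y + 9z = 19 (e.g. by elimination or Cramer's rule, determinant = 106) gives (-5, -6, -3).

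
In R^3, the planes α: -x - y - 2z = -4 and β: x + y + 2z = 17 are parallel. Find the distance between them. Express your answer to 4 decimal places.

Rescale β by 1/(-1): -x - y - 2z = -17. Then distance = |-4 − (-17)| / √6 ≈ 5.3072.

5.3072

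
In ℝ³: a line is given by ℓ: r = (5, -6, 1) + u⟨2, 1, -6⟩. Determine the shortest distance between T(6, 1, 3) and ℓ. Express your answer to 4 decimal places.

Taking (5, -6, 1) on ℓ with direction v = (2, 1, -6): w = T − (5, -6, 1) = (1, 7, 2), and w × v = (-44, 10, -13).
Distance = |w × v| / |v| = √2205 / √41 ≈ 7.3335.

7.3335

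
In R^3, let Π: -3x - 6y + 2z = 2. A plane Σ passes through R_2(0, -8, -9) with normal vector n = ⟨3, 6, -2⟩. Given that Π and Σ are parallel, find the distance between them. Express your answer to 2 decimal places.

4.00

Σ: n·r = n·R_2 gives 3x + 6y - 2z = -30.
Rescale Σ by 1/(-1): -3x - 6y + 2z = 30. Then distance = |2 − 30| / √49 ≈ 4.00.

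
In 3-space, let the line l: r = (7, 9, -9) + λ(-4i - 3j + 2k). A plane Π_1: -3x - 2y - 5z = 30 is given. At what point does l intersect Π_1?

(-5, 0, -3)

Substitute r = (7, 9, -9) + t(-4, -3, 2) into the plane: 6 + 8t = 30, so t = 3.
Intersection: (7, 9, -9) + 3·(-4, -3, 2) = (-5, 0, -3).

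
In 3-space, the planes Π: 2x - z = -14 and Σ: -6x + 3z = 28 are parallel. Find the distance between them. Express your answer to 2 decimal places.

2.09

Rescale Σ by 1/(-3): 2x - z = -28/3. Then distance = |-14 − (-28/3)| / √5 ≈ 2.09.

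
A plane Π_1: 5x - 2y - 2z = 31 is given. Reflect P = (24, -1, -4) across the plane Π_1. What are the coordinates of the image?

λ = (n·P − d)/|n|² = (130 − 31)/33 = 3.
Reflection = P − 2λn = (24, -1, -4) − 6·(5, -2, -2) = (-6, 11, 8).

(-6, 11, 8)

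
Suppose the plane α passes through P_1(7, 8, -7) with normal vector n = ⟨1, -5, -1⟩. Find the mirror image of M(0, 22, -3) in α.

α: n·r = n·P_1 gives x - 5y - z = -26.
λ = (n·M − d)/|n|² = (-107 − (-26))/27 = -3.
Reflection = M − 2λn = (0, 22, -3) − (-6)·(1, -5, -1) = (6, -8, -9).

(6, -8, -9)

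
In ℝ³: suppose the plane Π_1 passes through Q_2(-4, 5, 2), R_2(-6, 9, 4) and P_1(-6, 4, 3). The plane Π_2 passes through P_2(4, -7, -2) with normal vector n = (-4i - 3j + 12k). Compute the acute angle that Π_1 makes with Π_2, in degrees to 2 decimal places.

Q_2R_2 = (-2, 4, 2), Q_2P_1 = (-2, -1, 1); a normal to Π_1 is Q_2R_2 × Q_2P_1 = (6, -2, 10).
Using Q_2: Π_1 has equation 6x - 2y + 10z = -14.
Π_2: n·r = n·P_2 gives -4x - 3y + 12z = -19.
cos θ = |n₁·n₂| / (|n₁||n₂|) = |102| / (√140 · √169).
θ = arccos(0.66312) ≈ 48.46°.

48.46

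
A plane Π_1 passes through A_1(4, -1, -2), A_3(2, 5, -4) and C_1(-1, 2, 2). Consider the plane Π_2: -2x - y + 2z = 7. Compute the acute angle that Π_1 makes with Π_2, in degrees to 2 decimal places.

A_1A_3 = (-2, 6, -2), A_1C_1 = (-5, 3, 4); a normal to Π_1 is A_1A_3 × A_1C_1 = (30, 18, 24).
Using A_1: Π_1 has equation 30x + 18y + 24z = 54.
cos θ = |n₁·n₂| / (|n₁||n₂|) = |-30| / (√1800 · √9).
θ = arccos(0.23570) ≈ 76.37°.

76.37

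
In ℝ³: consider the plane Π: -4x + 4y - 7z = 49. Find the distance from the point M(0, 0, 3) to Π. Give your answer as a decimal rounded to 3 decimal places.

7.778

n·M − d = (-4)·(0) + (4)·(0) + (-7)·(3) − 49 = -70; |n| = √81.
Distance = |-70| / √81 = 70/√81 ≈ 7.778.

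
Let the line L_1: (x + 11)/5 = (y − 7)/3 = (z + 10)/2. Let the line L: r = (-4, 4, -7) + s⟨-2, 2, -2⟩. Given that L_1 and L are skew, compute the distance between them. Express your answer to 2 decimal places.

L_1 has direction (5, 3, 2) through (-11, 7, -10).
Common perpendicular direction n = (5, 3, 2) × (-2, 2, -2) = (-10, 6, 16).
With w = (-4, 4, -7) − (-11, 7, -10) = (7, -3, 3), w · n = -40.
Distance = |w · n| / |n| = |-40| / √392 ≈ 2.02.

2.02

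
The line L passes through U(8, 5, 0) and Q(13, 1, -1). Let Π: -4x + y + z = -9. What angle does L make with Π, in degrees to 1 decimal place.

A direction vector for L is Q − U = (5, -4, -1).
sin θ = |n·v| / (|n||v|) = |-25| / (√18 · √42) = 0.90924.
θ ≈ 65.4°.

65.4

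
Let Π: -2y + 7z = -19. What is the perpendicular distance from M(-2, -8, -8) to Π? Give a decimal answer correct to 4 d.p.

n·M − d = (0)·(-2) + (-2)·(-8) + (7)·(-8) − (-19) = -21; |n| = √53.
Distance = |-21| / √53 = 21/√53 ≈ 2.8846.

2.8846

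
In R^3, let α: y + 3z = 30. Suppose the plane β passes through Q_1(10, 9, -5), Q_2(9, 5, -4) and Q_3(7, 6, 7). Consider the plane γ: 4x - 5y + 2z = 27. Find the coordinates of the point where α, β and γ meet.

Q_1Q_2 = (-1, -4, 1), Q_1Q_3 = (-3, -3, 12); a normal to β is Q_1Q_2 × Q_1Q_3 = (-45, 9, -9).
Using Q_1: β has equation -45x + 9y - 9z = -324.
Solving the 3×3 linear system y + 3z = 30, -45x + 9y - 9z = -324, 4x - 5y + 2z = 27 (e.g. by elimination or Cramer's rule, determinant = 621) gives (6, 3, 9).

(6, 3, 9)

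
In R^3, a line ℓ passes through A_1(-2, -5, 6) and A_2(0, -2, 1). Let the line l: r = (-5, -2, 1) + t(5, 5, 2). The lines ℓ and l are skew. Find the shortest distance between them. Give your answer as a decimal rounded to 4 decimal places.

A direction vector for ℓ is A_2 − A_1 = (2, 3, -5).
Common perpendicular direction n = (2, 3, -5) × (5, 5, 2) = (31, -29, -5).
With w = (-5, -2, 1) − (-2, -5, 6) = (-3, 3, -5), w · n = -155.
Distance = |w · n| / |n| = |-155| / √1827 ≈ 3.6263.

3.6263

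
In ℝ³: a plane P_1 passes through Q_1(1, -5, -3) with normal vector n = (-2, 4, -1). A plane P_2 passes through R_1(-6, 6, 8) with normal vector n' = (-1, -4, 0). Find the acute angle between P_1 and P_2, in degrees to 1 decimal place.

P_1: n·r = n·Q_1 gives -2x + 4y - z = -19.
P_2: n'·r = n'·R_1 gives -x - 4y = -18.
cos θ = |n₁·n₂| / (|n₁||n₂|) = |-14| / (√21 · √17).
θ = arccos(0.74096) ≈ 42.2°.

42.2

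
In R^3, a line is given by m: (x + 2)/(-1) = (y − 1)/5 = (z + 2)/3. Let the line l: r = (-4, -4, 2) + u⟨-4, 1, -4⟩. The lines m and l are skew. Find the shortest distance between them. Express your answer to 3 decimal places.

5.967

m has direction (-1, 5, 3) through (-2, 1, -2).
Common perpendicular direction n = (-1, 5, 3) × (-4, 1, -4) = (-23, -16, 19).
With w = (-4, -4, 2) − (-2, 1, -2) = (-2, -5, 4), w · n = 202.
Distance = |w · n| / |n| = |202| / √1146 ≈ 5.967.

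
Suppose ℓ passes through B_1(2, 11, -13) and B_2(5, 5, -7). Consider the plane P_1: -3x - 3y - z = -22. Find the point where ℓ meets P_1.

(6, 3, -5)

A direction vector for ℓ is B_2 − B_1 = (3, -6, 6).
Substitute r = (2, 11, -13) + t(3, -6, 6) into the plane: -26 + 3t = -22, so t = 4/3.
Intersection: (2, 11, -13) + (4/3)·(3, -6, 6) = (6, 3, -5).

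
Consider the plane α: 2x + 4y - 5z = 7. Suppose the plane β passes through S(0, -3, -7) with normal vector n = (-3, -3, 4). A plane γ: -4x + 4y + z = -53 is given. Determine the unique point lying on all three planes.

(9, -4, -1)

β: n·r = n·S gives -3x - 3y + 4z = -19.
Solving the 3×3 linear system 2x + 4y - 5z = 7, -3x - 3y + 4z = -19, -4x + 4y + z = -53 (e.g. by elimination or Cramer's rule, determinant = 30) gives (9, -4, -1).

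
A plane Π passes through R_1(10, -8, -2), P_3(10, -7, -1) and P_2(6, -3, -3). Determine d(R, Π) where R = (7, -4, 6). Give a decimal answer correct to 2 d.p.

R_1P_3 = (0, 1, 1), R_1P_2 = (-4, 5, -1); a normal to Π is R_1P_3 × R_1P_2 = (-6, -4, 4).
Using R_1: Π has equation -6x - 4y + 4z = -36.
n·R − d = (-6)·(7) + (-4)·(-4) + (4)·(6) − (-36) = 34; |n| = √68.
Distance = |34| / √68 = 34/√68 ≈ 4.12.

4.12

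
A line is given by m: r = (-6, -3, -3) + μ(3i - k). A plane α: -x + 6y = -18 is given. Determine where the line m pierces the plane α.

Substitute r = (-6, -3, -3) + t(3, 0, -1) into the plane: -12 + (-3)t = -18, so t = 2.
Intersection: (-6, -3, -3) + 2·(3, 0, -1) = (0, -3, -5).

(0, -3, -5)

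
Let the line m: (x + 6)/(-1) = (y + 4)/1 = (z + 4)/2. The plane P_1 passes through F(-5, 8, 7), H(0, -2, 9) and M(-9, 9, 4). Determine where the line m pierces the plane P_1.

m has direction (-1, 1, 2) through (-6, -4, -4).
FH = (5, -10, 2), FM = (-4, 1, -3); a normal to P_1 is FH × FM = (28, 7, -35).
Using F: P_1 has equation 28x + 7y - 35z = -329.
Substitute r = (-6, -4, -4) + t(-1, 1, 2) into the plane: -56 + (-91)t = -329, so t = 3.
Intersection: (-6, -4, -4) + 3·(-1, 1, 2) = (-9, -1, 2).

(-9, -1, 2)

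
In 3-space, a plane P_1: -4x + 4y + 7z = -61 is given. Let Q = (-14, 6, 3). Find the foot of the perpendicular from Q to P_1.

(-6, -2, -11)

Foot = Q − λn with λ = (n·Q − d)/|n|² = (101 − (-61))/81 = 2.
Foot = (-14, 6, 3) − 2·(-4, 4, 7) = (-6, -2, -11).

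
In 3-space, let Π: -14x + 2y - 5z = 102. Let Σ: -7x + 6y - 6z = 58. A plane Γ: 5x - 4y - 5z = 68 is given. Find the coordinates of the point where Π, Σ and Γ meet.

Solving the 3×3 linear system -14x + 2y - 5z = 102, -7x + 6y - 6z = 58, 5x - 4y - 5z = 68 (e.g. by elimination or Cramer's rule, determinant = 636) gives (-4, -7, -12).

(-4, -7, -12)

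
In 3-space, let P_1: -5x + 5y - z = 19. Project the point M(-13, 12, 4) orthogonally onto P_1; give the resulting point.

(-3, 2, 6)

Foot = M − λn with λ = (n·M − d)/|n|² = (121 − 19)/51 = 2.
Foot = (-13, 12, 4) − 2·(-5, 5, -1) = (-3, 2, 6).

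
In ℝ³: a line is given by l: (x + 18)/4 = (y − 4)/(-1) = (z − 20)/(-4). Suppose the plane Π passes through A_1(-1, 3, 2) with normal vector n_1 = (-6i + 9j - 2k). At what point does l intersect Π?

(-6, 1, 8)

l has direction (4, -1, -4) through (-18, 4, 20).
Π: n_1·r = n_1·A_1 gives -6x + 9y - 2z = 29.
Substitute r = (-18, 4, 20) + t(4, -1, -4) into the plane: 104 + (-25)t = 29, so t = 3.
Intersection: (-18, 4, 20) + 3·(4, -1, -4) = (-6, 1, 8).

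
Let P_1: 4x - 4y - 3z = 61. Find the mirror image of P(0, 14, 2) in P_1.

λ = (n·P − d)/|n|² = (-62 − 61)/41 = -3.
Reflection = P − 2λn = (0, 14, 2) − (-6)·(4, -4, -3) = (24, -10, -16).

(24, -10, -16)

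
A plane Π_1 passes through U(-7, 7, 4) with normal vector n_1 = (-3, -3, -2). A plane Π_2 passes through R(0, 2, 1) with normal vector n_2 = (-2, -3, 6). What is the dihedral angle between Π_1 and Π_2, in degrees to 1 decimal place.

84.8

Π_1: n_1·r = n_1·U gives -3x - 3y - 2z = -8.
Π_2: n_2·r = n_2·R gives -2x - 3y + 6z = 0.
cos θ = |n₁·n₂| / (|n₁||n₂|) = |3| / (√22 · √49).
θ = arccos(0.09137) ≈ 84.8°.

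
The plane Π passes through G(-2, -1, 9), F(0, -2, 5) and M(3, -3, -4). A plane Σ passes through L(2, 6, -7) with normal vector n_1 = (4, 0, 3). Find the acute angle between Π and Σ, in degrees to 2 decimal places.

GF = (2, -1, -4), GM = (5, -2, -13); a normal to Π is GF × GM = (5, 6, 1).
Using G: Π has equation 5x + 6y + z = -7.
Σ: n_1·r = n_1·L gives 4x + 3z = -13.
cos θ = |n₁·n₂| / (|n₁||n₂|) = |23| / (√62 · √25).
θ = arccos(0.58420) ≈ 54.25°.

54.25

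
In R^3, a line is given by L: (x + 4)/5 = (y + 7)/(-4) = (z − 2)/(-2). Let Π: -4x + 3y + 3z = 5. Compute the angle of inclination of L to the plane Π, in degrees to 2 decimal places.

76.29

L has direction (5, -4, -2) through (-4, -7, 2).
sin θ = |n·v| / (|n||v|) = |-38| / (√34 · √45) = 0.97149.
θ ≈ 76.29°.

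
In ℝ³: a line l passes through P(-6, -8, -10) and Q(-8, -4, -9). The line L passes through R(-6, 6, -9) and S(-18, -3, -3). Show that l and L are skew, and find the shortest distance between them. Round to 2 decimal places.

A direction vector for l is Q − P = (-2, 4, 1).
A direction vector for L is S − R = (-12, -9, 6).
Common perpendicular direction n = (-2, 4, 1) × (-12, -9, 6) = (33, 0, 66).
With w = (-6, 6, -9) − (-6, -8, -10) = (0, 14, 1), w · n = 66.
Since n ≠ 0 the lines are not parallel, and w · n = 66 ≠ 0 so they do not intersect; hence they are skew.
Distance = |w · n| / |n| = |66| / √5445 ≈ 0.89.

0.89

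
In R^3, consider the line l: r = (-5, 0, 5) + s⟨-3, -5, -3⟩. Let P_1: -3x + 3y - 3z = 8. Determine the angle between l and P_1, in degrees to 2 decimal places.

5.05

sin θ = |n·v| / (|n||v|) = |3| / (√27 · √43) = 0.08805.
θ ≈ 5.05°.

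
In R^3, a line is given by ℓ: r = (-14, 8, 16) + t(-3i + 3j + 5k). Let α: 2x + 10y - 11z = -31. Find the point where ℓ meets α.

Substitute r = (-14, 8, 16) + t(-3, 3, 5) into the plane: -124 + (-31)t = -31, so t = -3.
Intersection: (-14, 8, 16) + (-3)·(-3, 3, 5) = (-5, -1, 1).

(-5, -1, 1)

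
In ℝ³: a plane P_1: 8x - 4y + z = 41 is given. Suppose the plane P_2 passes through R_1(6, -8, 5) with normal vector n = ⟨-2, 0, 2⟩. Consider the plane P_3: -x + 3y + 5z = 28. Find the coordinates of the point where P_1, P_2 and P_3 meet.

(6, 3, 5)

P_2: n·r = n·R_1 gives -2x + 2z = -2.
Solving the 3×3 linear system 8x - 4y + z = 41, -2x + 2z = -2, -x + 3y + 5z = 28 (e.g. by elimination or Cramer's rule, determinant = -86) gives (6, 3, 5).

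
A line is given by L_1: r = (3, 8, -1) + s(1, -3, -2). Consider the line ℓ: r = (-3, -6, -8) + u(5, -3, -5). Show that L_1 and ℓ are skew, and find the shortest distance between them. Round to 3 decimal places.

Common perpendicular direction n = (1, -3, -2) × (5, -3, -5) = (9, -5, 12).
With w = (-3, -6, -8) − (3, 8, -1) = (-6, -14, -7), w · n = -68.
Since n ≠ 0 the lines are not parallel, and w · n = -68 ≠ 0 so they do not intersect; hence they are skew.
Distance = |w · n| / |n| = |-68| / √250 ≈ 4.301.

4.301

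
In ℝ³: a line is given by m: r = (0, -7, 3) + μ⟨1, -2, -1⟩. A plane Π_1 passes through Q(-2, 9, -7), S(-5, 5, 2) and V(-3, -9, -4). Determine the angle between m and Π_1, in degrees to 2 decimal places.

14.96

QS = (-3, -4, 9), QV = (-1, -18, 3); a normal to Π_1 is QS × QV = (150, 0, 50).
Using Q: Π_1 has equation 150x + 50z = -650.
sin θ = |n·v| / (|n||v|) = |100| / (√25000 · √6) = 0.25820.
θ ≈ 14.96°.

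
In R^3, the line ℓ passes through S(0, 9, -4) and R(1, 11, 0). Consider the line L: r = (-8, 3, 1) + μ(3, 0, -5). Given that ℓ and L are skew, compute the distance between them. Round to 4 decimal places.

A direction vector for ℓ is R − S = (1, 2, 4).
Common perpendicular direction n = (1, 2, 4) × (3, 0, -5) = (-10, 17, -6).
With w = (-8, 3, 1) − (0, 9, -4) = (-8, -6, 5), w · n = -52.
Distance = |w · n| / |n| = |-52| / √425 ≈ 2.5224.

2.5224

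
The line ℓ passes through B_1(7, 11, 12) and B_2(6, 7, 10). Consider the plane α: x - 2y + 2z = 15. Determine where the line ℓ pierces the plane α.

(5, 3, 8)

A direction vector for ℓ is B_2 − B_1 = (-1, -4, -2).
Substitute r = (7, 11, 12) + t(-1, -4, -2) into the plane: 9 + 3t = 15, so t = 2.
Intersection: (7, 11, 12) + 2·(-1, -4, -2) = (5, 3, 8).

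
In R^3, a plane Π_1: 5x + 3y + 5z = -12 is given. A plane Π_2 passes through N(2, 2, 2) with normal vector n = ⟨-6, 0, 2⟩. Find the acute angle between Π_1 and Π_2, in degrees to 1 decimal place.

65.7

Π_2: n·r = n·N gives -6x + 2z = -8.
cos θ = |n₁·n₂| / (|n₁||n₂|) = |-20| / (√59 · √40).
θ = arccos(0.41169) ≈ 65.7°.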